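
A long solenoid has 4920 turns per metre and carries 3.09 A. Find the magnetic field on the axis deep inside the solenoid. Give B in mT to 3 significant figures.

B ≈ 19.1 mT

Inside a long solenoid, B = μ₀nI with n = 4920 turns/m.
B = 4π×10⁻⁷ × 4920 × 3.09 = 1.91×10⁻² T.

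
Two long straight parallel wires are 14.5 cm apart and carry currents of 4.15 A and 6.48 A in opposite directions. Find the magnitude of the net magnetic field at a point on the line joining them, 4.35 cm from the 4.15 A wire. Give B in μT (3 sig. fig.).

B ≈ 31.8 μT

Each long wire gives B = μ₀I/(2πd). Distances are d₁ = 0.0435 m and d₂ = 0.1015 m.
B₁ = 1.91×10⁻⁵ T, B₂ = 1.28×10⁻⁵ T.
Between antiparallel currents both contributions point the same way, so they add. B = B₁ + B₂ = 1.91×10⁻⁵ + 1.28×10⁻⁵ = 3.18×10⁻⁵ T.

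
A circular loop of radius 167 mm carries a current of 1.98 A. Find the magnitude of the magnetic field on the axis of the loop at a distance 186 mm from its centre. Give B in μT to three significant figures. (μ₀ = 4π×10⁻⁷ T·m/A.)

On the axis of a circular loop, B = μ₀IR² / [2(R²+z²)^(3/2)].
R² + z² = (0.167)² + (0.186)² = 0.06249 m², and (R²+z²)^(3/2) = 1.56×10⁻² m³.
B = (4π×10⁻⁷ × 1.98 × 0.02789) / (2 × 1.56×10⁻²) = 2.22×10⁻⁶ T.

B ≈ 2.22 μT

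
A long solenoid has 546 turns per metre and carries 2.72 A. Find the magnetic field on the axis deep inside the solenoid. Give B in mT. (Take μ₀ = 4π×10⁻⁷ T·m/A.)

Inside a long solenoid, B = μ₀nI with n = 546 turns/m.
B = 4π×10⁻⁷ × 546 × 2.72 = 1.87×10⁻³ T.

B ≈ 1.87 mT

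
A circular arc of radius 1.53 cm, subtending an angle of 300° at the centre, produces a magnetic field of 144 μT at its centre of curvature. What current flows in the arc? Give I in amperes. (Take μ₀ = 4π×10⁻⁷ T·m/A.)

For a circular arc, B = μ₀Iφ/(4πR) with φ in radians; here φ = 5.236 rad.
So I = 4πRB/(μ₀φ) = 4π × 0.0153 × 1.44×10⁻⁴ / (4π×10⁻⁷ × 5.236) = 4.21 A.

I ≈ 4.21 A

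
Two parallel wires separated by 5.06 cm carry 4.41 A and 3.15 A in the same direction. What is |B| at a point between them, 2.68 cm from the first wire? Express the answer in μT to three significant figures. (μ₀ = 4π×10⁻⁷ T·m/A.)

Each long wire gives B = μ₀I/(2πd). Distances are d₁ = 0.0268 m and d₂ = 0.0238 m.
B₁ = 3.29×10⁻⁵ T, B₂ = 2.65×10⁻⁵ T.
Between parallel currents the two contributions point in opposite directions, so they subtract. B = |B₁ − B₂| = |3.29×10⁻⁵ − 2.65×10⁻⁵| = 6.44×10⁻⁶ T.

B ≈ 6.44 μT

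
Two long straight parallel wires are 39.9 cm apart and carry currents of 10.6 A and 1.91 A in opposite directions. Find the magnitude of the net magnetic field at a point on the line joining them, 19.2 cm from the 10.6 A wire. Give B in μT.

Each long wire gives B = μ₀I/(2πd). Distances are d₁ = 0.192 m and d₂ = 0.207 m.
B₁ = 1.10×10⁻⁵ T, B₂ = 1.85×10⁻⁶ T.
Between antiparallel currents both contributions point the same way, so they add. B = B₁ + B₂ = 1.10×10⁻⁵ + 1.85×10⁻⁶ = 1.29×10⁻⁵ T.

B ≈ 12.9 μT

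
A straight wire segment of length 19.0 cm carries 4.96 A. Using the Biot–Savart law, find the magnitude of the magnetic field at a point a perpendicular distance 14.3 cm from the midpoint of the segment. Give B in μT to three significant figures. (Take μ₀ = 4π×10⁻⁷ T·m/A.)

For a finite straight segment, B = (μ₀I/4πd)(sinθ₁ + sinθ₂), where θ₁, θ₂ are the angles from the perpendicular to each end.
The perpendicular from the point meets the wire at its midpoint, so each end is L/2 = 0.095 m away along the wire.
sinθ₁ = 0.095/√(0.095²+0.143²) = 0.5534; sinθ₂ = 0.095/√(0.095²+0.143²) = 0.5534.
B = (4π×10⁻⁷ × 4.96) / (4π × 0.143) × (0.5534 + 0.5534) = 3.84×10⁻⁶ T.

B ≈ 3.84 μT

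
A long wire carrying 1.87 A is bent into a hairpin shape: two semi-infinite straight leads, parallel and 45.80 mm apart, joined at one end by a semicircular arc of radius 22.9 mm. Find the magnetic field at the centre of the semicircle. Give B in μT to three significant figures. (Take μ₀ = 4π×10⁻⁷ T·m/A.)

The semicircular arc contributes B_arc = μ₀I·π/(4πR) = μ₀I/(4R) = 2.57×10⁻⁵ T.
Each semi-infinite lead is at perpendicular distance R = 0.0229 m from the centre, with the perpendicular foot at its near end, so it contributes μ₀I/(4πR); both point the same way, together 1.63×10⁻⁵ T.
Arc and leads all point the same direction: B = 2.57×10⁻⁵ + 1.63×10⁻⁵ = 4.20×10⁻⁵ T.

B ≈ 42.0 μT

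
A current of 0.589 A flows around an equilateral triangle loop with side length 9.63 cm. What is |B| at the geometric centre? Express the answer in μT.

Each side is a finite straight segment at perpendicular distance d = a/(2 tan(π/3)) = 0.0278 m from the centre, with end-angles ±π/3.
One side contributes B₁ = (μ₀I/4πd)·2 sin(π/3) = 3.67×10⁻⁶ T.
All 3 sides add in the same direction: B = 3 × 3.67×10⁻⁶ = 1.10×10⁻⁵ T.

B ≈ 11.0 μT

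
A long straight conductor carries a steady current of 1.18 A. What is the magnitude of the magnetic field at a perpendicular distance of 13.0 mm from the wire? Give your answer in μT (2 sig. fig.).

B ≈ 18 μT

For an infinitely long straight wire, B = μ₀I/(2πd).
B = (4π×10⁻⁷ × 1.18) / (2π × 0.013) = 1.82×10⁻⁵ T.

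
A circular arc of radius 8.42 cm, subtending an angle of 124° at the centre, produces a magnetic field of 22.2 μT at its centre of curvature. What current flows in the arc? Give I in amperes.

I ≈ 8.64 A

For a circular arc, B = μ₀Iφ/(4πR) with φ in radians; here φ = 2.164 rad.
So I = 4πRB/(μ₀φ) = 4π × 0.0842 × 2.22×10⁻⁵ / (4π×10⁻⁷ × 2.164) = 8.64 A.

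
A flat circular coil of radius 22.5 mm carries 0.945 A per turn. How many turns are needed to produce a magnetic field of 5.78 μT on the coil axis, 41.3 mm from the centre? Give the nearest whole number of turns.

N = 2

For an N-turn coil, B = Nμ₀IR²/[2(R²+z²)^(3/2)]. A single turn gives B₁ = 2.89×10⁻⁶ T with R = 0.0225 m, z = 0.0413 m.
N = B/B₁ = 5.78×10⁻⁶ / 2.89×10⁻⁶ = 2.00.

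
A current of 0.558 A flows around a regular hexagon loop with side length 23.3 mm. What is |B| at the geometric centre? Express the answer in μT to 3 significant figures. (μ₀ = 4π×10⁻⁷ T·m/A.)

B ≈ 16.6 μT

Each side is a finite straight segment at perpendicular distance d = a/(2 tan(π/6)) = 0.02018 m from the centre, with end-angles ±π/6.
One side contributes B₁ = (μ₀I/4πd)·2 sin(π/6) = 2.77×10⁻⁶ T.
All 6 sides add in the same direction: B = 6 × 2.77×10⁻⁶ = 1.66×10⁻⁵ T.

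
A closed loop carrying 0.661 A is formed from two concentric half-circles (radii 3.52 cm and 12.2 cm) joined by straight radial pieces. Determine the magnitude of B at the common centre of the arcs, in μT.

B ≈ 4.20 μT

The radial connectors point toward the centre, so dl × r̂ = 0 and they contribute nothing.
Each semicircle gives μ₀I/(4R): inner arc 5.90×10⁻⁶ T, outer arc 1.70×10⁻⁶ T.
The two arcs carry current in opposite angular senses, so their fields oppose: B = |5.90×10⁻⁶ − 1.70×10⁻⁶| = 4.20×10⁻⁶ T.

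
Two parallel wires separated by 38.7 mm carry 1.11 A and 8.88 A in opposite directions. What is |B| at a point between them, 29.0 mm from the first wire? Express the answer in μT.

Each long wire gives B = μ₀I/(2πd). Distances are d₁ = 0.029 m and d₂ = 0.0097 m.
B₁ = 7.66×10⁻⁶ T, B₂ = 1.83×10⁻⁴ T.
Between antiparallel currents both contributions point the same way, so they add. B = B₁ + B₂ = 7.66×10⁻⁶ + 1.83×10⁻⁴ = 1.91×10⁻⁴ T.

B ≈ 191 μT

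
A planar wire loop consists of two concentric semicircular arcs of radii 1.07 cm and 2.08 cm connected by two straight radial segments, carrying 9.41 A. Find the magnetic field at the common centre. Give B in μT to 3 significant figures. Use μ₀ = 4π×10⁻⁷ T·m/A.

The radial connectors point toward the centre, so dl × r̂ = 0 and they contribute nothing.
Each semicircle gives μ₀I/(4R): inner arc 2.76×10⁻⁴ T, outer arc 1.42×10⁻⁴ T.
The two arcs carry current in opposite angular senses, so their fields oppose: B = |2.76×10⁻⁴ − 1.42×10⁻⁴| = 1.34×10⁻⁴ T.

B ≈ 134 μT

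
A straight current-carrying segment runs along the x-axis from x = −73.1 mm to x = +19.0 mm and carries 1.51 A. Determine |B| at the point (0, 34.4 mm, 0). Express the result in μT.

For a finite straight segment, B = (μ₀I/4πd)(sinθ₁ + sinθ₂), where θ₁, θ₂ are the angles from the perpendicular to each end.
The perpendicular distance is d = 0.0344 m; the end-offsets along the wire are a = 0.0731 m and b = 0.019 m.
sinθ₁ = 0.0731/√(0.0731²+0.0344²) = 0.9048; sinθ₂ = 0.019/√(0.019²+0.0344²) = 0.4835.
B = (4π×10⁻⁷ × 1.51) / (4π × 0.0344) × (0.9048 + 0.4835) = 6.09×10⁻⁶ T.

B ≈ 6.09 μT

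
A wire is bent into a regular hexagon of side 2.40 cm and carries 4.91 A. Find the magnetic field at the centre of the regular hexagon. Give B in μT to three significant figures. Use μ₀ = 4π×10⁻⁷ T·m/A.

B ≈ 142 μT

Each side is a finite straight segment at perpendicular distance d = a/(2 tan(π/6)) = 0.02078 m from the centre, with end-angles ±π/6.
One side contributes B₁ = (μ₀I/4πd)·2 sin(π/6) = 2.36×10⁻⁵ T.
All 6 sides add in the same direction: B = 6 × 2.36×10⁻⁵ = 1.42×10⁻⁴ T.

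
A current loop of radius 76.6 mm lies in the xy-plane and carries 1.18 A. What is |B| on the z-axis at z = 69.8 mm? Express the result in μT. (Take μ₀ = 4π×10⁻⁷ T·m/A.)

On the axis of a circular loop, B = μ₀IR² / [2(R²+z²)^(3/2)].
R² + z² = (0.0766)² + (0.0698)² = 0.01074 m², and (R²+z²)^(3/2) = 1.11×10⁻³ m³.
B = (4π×10⁻⁷ × 1.18 × 0.005868) / (2 × 1.11×10⁻³) = 3.91×10⁻⁶ T.

B ≈ 3.91 μT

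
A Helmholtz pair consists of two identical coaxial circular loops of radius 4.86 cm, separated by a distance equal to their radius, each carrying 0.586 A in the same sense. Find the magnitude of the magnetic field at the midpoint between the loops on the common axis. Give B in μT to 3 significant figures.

Each loop contributes B = μ₀IR²/[2(R²+z²)^(3/2)] on the axis, with z measured from that loop.
Loop 1 (z = 0.0243 m): B₁ = 5.42×10⁻⁶ T. Loop 2 (z = 0.0243 m): B₂ = 5.42×10⁻⁶ T.
The fields add: B = B₁ + B₂ = 1.08×10⁻⁵ T.

B ≈ 10.8 μT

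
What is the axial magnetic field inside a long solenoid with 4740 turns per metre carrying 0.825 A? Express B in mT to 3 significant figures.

Inside a long solenoid, B = μ₀nI with n = 4740 turns/m.
B = 4π×10⁻⁷ × 4740 × 0.825 = 4.91×10⁻³ T.

B ≈ 4.91 mT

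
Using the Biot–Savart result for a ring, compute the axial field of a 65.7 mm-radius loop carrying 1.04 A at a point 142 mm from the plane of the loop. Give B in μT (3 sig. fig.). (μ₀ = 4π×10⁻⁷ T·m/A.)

On the axis of a circular loop, B = μ₀IR² / [2(R²+z²)^(3/2)].
R² + z² = (0.0657)² + (0.142)² = 0.02448 m², and (R²+z²)^(3/2) = 3.83×10⁻³ m³.
B = (4π×10⁻⁷ × 1.04 × 0.004316) / (2 × 3.83×10⁻³) = 7.36×10⁻⁷ T.

B ≈ 0.736 μT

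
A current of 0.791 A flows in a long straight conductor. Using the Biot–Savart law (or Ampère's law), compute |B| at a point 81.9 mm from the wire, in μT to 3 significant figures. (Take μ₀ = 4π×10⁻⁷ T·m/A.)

For an infinitely long straight wire, B = μ₀I/(2πd).
B = (4π×10⁻⁷ × 0.791) / (2π × 0.0819) = 1.93×10⁻⁶ T.

B ≈ 1.93 μT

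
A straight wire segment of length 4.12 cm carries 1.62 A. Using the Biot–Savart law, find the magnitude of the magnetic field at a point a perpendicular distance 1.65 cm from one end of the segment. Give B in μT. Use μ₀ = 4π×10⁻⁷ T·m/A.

B ≈ 9.11 μT

For a finite straight segment, B = (μ₀I/4πd)(sinθ₁ + sinθ₂), where θ₁, θ₂ are the angles from the perpendicular to each end.
The perpendicular foot is at one end, so the two end-offsets along the wire are 0 and L = 0.0412 m.
sinθ₁ = 0/√(0²+0.0165²) = 0.0000; sinθ₂ = 0.0412/√(0.0412²+0.0165²) = 0.9283.
B = (4π×10⁻⁷ × 1.62) / (4π × 0.0165) × (0.0000 + 0.9283) = 9.11×10⁻⁶ T.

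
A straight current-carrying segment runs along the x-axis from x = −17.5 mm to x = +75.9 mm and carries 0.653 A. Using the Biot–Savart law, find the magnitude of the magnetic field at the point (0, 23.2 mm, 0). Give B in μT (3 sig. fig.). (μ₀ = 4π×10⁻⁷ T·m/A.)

B ≈ 4.39 μT

For a finite straight segment, B = (μ₀I/4πd)(sinθ₁ + sinθ₂), where θ₁, θ₂ are the angles from the perpendicular to each end.
The perpendicular distance is d = 0.0232 m; the end-offsets along the wire are a = 0.0175 m and b = 0.0759 m.
sinθ₁ = 0.0175/√(0.0175²+0.0232²) = 0.6022; sinθ₂ = 0.0759/√(0.0759²+0.0232²) = 0.9563.
B = (4π×10⁻⁷ × 0.653) / (4π × 0.0232) × (0.6022 + 0.9563) = 4.39×10⁻⁶ T.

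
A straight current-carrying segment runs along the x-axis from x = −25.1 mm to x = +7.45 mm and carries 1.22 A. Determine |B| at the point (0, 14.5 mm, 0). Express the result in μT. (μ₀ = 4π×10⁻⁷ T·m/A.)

For a finite straight segment, B = (μ₀I/4πd)(sinθ₁ + sinθ₂), where θ₁, θ₂ are the angles from the perpendicular to each end.
The perpendicular distance is d = 0.0145 m; the end-offsets along the wire are a = 0.0251 m and b = 0.00745 m.
sinθ₁ = 0.0251/√(0.0251²+0.0145²) = 0.8659; sinθ₂ = 0.00745/√(0.00745²+0.0145²) = 0.4570.
B = (4π×10⁻⁷ × 1.22) / (4π × 0.0145) × (0.8659 + 0.4570) = 1.11×10⁻⁵ T.

B ≈ 11.1 μT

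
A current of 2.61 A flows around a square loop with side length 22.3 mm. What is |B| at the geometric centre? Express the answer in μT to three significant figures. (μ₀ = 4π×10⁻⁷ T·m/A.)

Each side is a finite straight segment at perpendicular distance d = a/(2 tan(π/4)) = 0.01115 m from the centre, with end-angles ±π/4.
One side contributes B₁ = (μ₀I/4πd)·2 sin(π/4) = 3.31×10⁻⁵ T.
All 4 sides add in the same direction: B = 4 × 3.31×10⁻⁵ = 1.32×10⁻⁴ T.

B ≈ 132 μT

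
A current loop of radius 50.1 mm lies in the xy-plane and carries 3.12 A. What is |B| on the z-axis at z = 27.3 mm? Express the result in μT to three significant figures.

On the axis of a circular loop, B = μ₀IR² / [2(R²+z²)^(3/2)].
R² + z² = (0.0501)² + (0.0273)² = 0.003255 m², and (R²+z²)^(3/2) = 1.86×10⁻⁴ m³.
B = (4π×10⁻⁷ × 3.12 × 0.00251) / (2 × 1.86×10⁻⁴) = 2.65×10⁻⁵ T.

B ≈ 26.5 μT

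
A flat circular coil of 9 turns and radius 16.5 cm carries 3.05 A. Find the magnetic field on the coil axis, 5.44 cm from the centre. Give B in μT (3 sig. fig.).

B ≈ 89.5 μT

For an N-turn flat coil, B = Nμ₀IR²/[2(R²+z²)^(3/2)] with R = 0.165 m, z = 0.0544 m.
B = 9 × 9.95×10⁻⁶ T = 8.95×10⁻⁵ T.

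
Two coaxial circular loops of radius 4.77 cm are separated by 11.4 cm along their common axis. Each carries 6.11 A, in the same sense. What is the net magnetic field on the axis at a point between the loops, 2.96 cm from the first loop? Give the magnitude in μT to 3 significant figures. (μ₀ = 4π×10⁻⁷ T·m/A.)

Each loop contributes B = μ₀IR²/[2(R²+z²)^(3/2)] on the axis, with z measured from that loop.
Loop 1 (z = 0.0296 m): B₁ = 4.94×10⁻⁵ T. Loop 2 (z = 0.0844 m): B₂ = 9.59×10⁻⁶ T.
The fields add: B = B₁ + B₂ = 5.90×10⁻⁵ T.

B ≈ 59.0 μT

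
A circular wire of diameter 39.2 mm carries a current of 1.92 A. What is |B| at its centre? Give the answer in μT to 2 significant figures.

At the centre of a circular loop the Biot–Savart law gives B = μ₀I/(2R) (so R = 0.0196 m).
B = (4π×10⁻⁷ × 1.92) / (2 × 0.0196) = 6.15×10⁻⁵ T.

B ≈ 62 μT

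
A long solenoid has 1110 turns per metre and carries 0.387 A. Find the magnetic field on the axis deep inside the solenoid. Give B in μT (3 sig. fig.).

B ≈ 540 μT

Inside a long solenoid, B = μ₀nI with n = 1110 turns/m.
B = 4π×10⁻⁷ × 1110 × 0.387 = 5.40×10⁻⁴ T.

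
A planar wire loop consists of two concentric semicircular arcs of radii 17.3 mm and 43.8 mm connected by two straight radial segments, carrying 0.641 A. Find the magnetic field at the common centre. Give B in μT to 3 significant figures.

The radial connectors point toward the centre, so dl × r̂ = 0 and they contribute nothing.
Each semicircle gives μ₀I/(4R): inner arc 1.16×10⁻⁵ T, outer arc 4.60×10⁻⁶ T.
The two arcs carry current in opposite angular senses, so their fields oppose: B = |1.16×10⁻⁵ − 4.60×10⁻⁶| = 7.04×10⁻⁶ T.

B ≈ 7.04 μT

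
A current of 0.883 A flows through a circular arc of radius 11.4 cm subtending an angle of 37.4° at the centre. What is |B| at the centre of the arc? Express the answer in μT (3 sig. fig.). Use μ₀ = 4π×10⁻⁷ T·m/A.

B ≈ 0.506 μT

The Biot–Savart field of a circular arc at its centre is B = μ₀Iφ/(4πR), with φ = 0.6528 rad.
B = (4π×10⁻⁷ × 0.883 × 0.6528) / (4π × 0.114) = 5.06×10⁻⁷ T.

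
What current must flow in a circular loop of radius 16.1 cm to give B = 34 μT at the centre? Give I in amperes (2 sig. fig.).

At the centre of a circular loop B = μ₀I/(2R), so I = 2RB/μ₀.
With R = 0.161 m, I = 2 × 0.161 × 3.40×10⁻⁵ / (4π×10⁻⁷) = 8.71 A.

I ≈ 8.7 A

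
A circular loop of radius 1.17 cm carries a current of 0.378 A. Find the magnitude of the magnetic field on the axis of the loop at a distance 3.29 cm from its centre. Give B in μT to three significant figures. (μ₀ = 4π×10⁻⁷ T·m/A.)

B ≈ 0.764 μT

On the axis of a circular loop, B = μ₀IR² / [2(R²+z²)^(3/2)].
R² + z² = (0.0117)² + (0.0329)² = 0.001219 m², and (R²+z²)^(3/2) = 4.26×10⁻⁵ m³.
B = (4π×10⁻⁷ × 0.378 × 0.0001369) / (2 × 4.26×10⁻⁵) = 7.64×10⁻⁷ T.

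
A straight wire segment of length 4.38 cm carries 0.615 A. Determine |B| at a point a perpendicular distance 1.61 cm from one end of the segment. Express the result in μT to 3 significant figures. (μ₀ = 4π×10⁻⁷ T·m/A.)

For a finite straight segment, B = (μ₀I/4πd)(sinθ₁ + sinθ₂), where θ₁, θ₂ are the angles from the perpendicular to each end.
The perpendicular foot is at one end, so the two end-offsets along the wire are 0 and L = 0.0438 m.
sinθ₁ = 0/√(0²+0.0161²) = 0.0000; sinθ₂ = 0.0438/√(0.0438²+0.0161²) = 0.9386.
B = (4π×10⁻⁷ × 0.615) / (4π × 0.0161) × (0.0000 + 0.9386) = 3.59×10⁻⁶ T.

B ≈ 3.59 μT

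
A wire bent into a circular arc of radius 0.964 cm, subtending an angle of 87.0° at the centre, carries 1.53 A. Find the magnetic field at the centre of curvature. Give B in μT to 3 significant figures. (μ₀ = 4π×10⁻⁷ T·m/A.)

B ≈ 24.1 μT

The Biot–Savart field of a circular arc at its centre is B = μ₀Iφ/(4πR), with φ = 1.518 rad.
B = (4π×10⁻⁷ × 1.53 × 1.518) / (4π × 0.00964) = 2.41×10⁻⁵ T.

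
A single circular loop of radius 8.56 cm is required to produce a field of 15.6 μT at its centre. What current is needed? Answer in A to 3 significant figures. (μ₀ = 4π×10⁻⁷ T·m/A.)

I ≈ 2.13 A

At the centre of a circular loop B = μ₀I/(2R), so I = 2RB/μ₀.
With R = 0.0856 m, I = 2 × 0.0856 × 1.56×10⁻⁵ / (4π×10⁻⁷) = 2.13 A.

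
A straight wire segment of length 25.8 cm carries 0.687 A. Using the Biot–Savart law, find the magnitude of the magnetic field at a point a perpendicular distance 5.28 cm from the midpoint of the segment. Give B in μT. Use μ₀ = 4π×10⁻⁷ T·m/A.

B ≈ 2.41 μT

For a finite straight segment, B = (μ₀I/4πd)(sinθ₁ + sinθ₂), where θ₁, θ₂ are the angles from the perpendicular to each end.
The perpendicular from the point meets the wire at its midpoint, so each end is L/2 = 0.129 m away along the wire.
sinθ₁ = 0.129/√(0.129²+0.0528²) = 0.9255; sinθ₂ = 0.129/√(0.129²+0.0528²) = 0.9255.
B = (4π×10⁻⁷ × 0.687) / (4π × 0.0528) × (0.9255 + 0.9255) = 2.41×10⁻⁶ T.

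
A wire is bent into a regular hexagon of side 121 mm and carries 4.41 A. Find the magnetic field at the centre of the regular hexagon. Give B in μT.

B ≈ 25.3 μT

Each side is a finite straight segment at perpendicular distance d = a/(2 tan(π/6)) = 0.1048 m from the centre, with end-angles ±π/6.
One side contributes B₁ = (μ₀I/4πd)·2 sin(π/6) = 4.21×10⁻⁶ T.
All 6 sides add in the same direction: B = 6 × 4.21×10⁻⁶ = 2.53×10⁻⁵ T.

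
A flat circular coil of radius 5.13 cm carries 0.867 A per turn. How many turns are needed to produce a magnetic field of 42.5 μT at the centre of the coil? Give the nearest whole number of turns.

For an N-turn coil, B = Nμ₀I/(2R). A single turn gives B₁ = 1.06×10⁻⁵ T with R = 0.0513 m.
N = B/B₁ = 4.25×10⁻⁵ / 1.06×10⁻⁵ = 4.00.

N = 4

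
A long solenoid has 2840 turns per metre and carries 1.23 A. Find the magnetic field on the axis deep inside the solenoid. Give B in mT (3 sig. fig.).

B ≈ 4.39 mT

Inside a long solenoid, B = μ₀nI with n = 2840 turns/m.
B = 4π×10⁻⁷ × 2840 × 1.23 = 4.39×10⁻³ T.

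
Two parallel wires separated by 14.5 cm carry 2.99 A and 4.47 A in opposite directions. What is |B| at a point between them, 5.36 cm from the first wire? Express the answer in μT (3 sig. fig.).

B ≈ 20.9 μT

Each long wire gives B = μ₀I/(2πd). Distances are d₁ = 0.0536 m and d₂ = 0.0914 m.
B₁ = 1.12×10⁻⁵ T, B₂ = 9.78×10⁻⁶ T.
Between antiparallel currents both contributions point the same way, so they add. B = B₁ + B₂ = 1.12×10⁻⁵ + 9.78×10⁻⁶ = 2.09×10⁻⁵ T.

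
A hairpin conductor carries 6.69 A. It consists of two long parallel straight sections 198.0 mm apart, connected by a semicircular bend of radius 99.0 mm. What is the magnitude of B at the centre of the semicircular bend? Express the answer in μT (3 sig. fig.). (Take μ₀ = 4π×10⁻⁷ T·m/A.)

B ≈ 34.7 μT

The semicircular arc contributes B_arc = μ₀I·π/(4πR) = μ₀I/(4R) = 2.12×10⁻⁵ T.
Each semi-infinite lead is at perpendicular distance R = 0.099 m from the centre, with the perpendicular foot at its near end, so it contributes μ₀I/(4πR); both point the same way, together 1.35×10⁻⁵ T.
Arc and leads all point the same direction: B = 2.12×10⁻⁵ + 1.35×10⁻⁵ = 3.47×10⁻⁵ T.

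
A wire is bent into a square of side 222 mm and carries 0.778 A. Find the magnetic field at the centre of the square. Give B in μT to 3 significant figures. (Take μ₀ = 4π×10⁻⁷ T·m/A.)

B ≈ 3.96 μT

Each side is a finite straight segment at perpendicular distance d = a/(2 tan(π/4)) = 0.111 m from the centre, with end-angles ±π/4.
One side contributes B₁ = (μ₀I/4πd)·2 sin(π/4) = 9.91×10⁻⁷ T.
All 4 sides add in the same direction: B = 4 × 9.91×10⁻⁷ = 3.96×10⁻⁶ T.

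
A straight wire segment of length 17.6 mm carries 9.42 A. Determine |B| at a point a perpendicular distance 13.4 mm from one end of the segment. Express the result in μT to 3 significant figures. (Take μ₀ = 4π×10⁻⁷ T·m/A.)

B ≈ 55.9 μT

For a finite straight segment, B = (μ₀I/4πd)(sinθ₁ + sinθ₂), where θ₁, θ₂ are the angles from the perpendicular to each end.
The perpendicular foot is at one end, so the two end-offsets along the wire are 0 and L = 0.0176 m.
sinθ₁ = 0/√(0²+0.0134²) = 0.0000; sinθ₂ = 0.0176/√(0.0176²+0.0134²) = 0.7956.
B = (4π×10⁻⁷ × 9.42) / (4π × 0.0134) × (0.0000 + 0.7956) = 5.59×10⁻⁵ T.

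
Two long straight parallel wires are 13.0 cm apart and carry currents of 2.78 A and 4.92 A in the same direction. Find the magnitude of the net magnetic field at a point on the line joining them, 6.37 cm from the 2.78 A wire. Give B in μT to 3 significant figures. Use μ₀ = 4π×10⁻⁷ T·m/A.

B ≈ 6.11 μT

Each long wire gives B = μ₀I/(2πd). Distances are d₁ = 0.0637 m and d₂ = 0.0663 m.
B₁ = 8.73×10⁻⁶ T, B₂ = 1.48×10⁻⁵ T.
Between parallel currents the two contributions point in opposite directions, so they subtract. B = |B₁ − B₂| = |8.73×10⁻⁶ − 1.48×10⁻⁵| = 6.11×10⁻⁶ T.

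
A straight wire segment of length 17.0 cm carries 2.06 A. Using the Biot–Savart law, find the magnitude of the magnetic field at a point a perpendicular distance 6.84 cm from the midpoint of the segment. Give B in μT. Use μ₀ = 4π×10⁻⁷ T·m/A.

B ≈ 4.69 μT

For a finite straight segment, B = (μ₀I/4πd)(sinθ₁ + sinθ₂), where θ₁, θ₂ are the angles from the perpendicular to each end.
The perpendicular from the point meets the wire at its midpoint, so each end is L/2 = 0.085 m away along the wire.
sinθ₁ = 0.085/√(0.085²+0.0684²) = 0.7791; sinθ₂ = 0.085/√(0.085²+0.0684²) = 0.7791.
B = (4π×10⁻⁷ × 2.06) / (4π × 0.0684) × (0.7791 + 0.7791) = 4.69×10⁻⁶ T.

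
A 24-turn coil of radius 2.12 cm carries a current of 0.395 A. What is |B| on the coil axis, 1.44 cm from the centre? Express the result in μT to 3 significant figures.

B ≈ 159 μT

For an N-turn flat coil, B = Nμ₀IR²/[2(R²+z²)^(3/2)] with R = 0.0212 m, z = 0.0144 m.
B = 24 × 6.63×10⁻⁶ T = 1.59×10⁻⁴ T.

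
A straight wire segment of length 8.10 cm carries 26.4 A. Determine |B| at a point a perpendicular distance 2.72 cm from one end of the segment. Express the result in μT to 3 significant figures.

B ≈ 92.0 μT

For a finite straight segment, B = (μ₀I/4πd)(sinθ₁ + sinθ₂), where θ₁, θ₂ are the angles from the perpendicular to each end.
The perpendicular foot is at one end, so the two end-offsets along the wire are 0 and L = 0.081 m.
sinθ₁ = 0/√(0²+0.0272²) = 0.0000; sinθ₂ = 0.081/√(0.081²+0.0272²) = 0.9480.
B = (4π×10⁻⁷ × 26.4) / (4π × 0.0272) × (0.0000 + 0.9480) = 9.20×10⁻⁵ T.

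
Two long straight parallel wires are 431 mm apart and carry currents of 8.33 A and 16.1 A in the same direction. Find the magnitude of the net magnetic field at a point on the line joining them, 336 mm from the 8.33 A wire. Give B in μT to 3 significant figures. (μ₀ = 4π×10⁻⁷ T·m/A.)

Each long wire gives B = μ₀I/(2πd). Distances are d₁ = 0.336 m and d₂ = 0.095 m.
B₁ = 4.96×10⁻⁶ T, B₂ = 3.39×10⁻⁵ T.
Between parallel currents the two contributions point in opposite directions, so they subtract. B = |B₁ − B₂| = |4.96×10⁻⁶ − 3.39×10⁻⁵| = 2.89×10⁻⁵ T.

B ≈ 28.9 μT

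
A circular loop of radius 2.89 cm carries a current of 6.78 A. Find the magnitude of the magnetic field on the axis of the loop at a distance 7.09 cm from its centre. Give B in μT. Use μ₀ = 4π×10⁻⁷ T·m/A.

On the axis of a circular loop, B = μ₀IR² / [2(R²+z²)^(3/2)].
R² + z² = (0.0289)² + (0.0709)² = 0.005862 m², and (R²+z²)^(3/2) = 4.49×10⁻⁴ m³.
B = (4π×10⁻⁷ × 6.78 × 0.0008352) / (2 × 4.49×10⁻⁴) = 7.93×10⁻⁶ T.

B ≈ 7.93 μT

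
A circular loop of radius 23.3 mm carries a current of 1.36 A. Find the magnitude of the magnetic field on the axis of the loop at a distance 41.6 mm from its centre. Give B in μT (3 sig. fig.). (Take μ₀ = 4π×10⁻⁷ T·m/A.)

On the axis of a circular loop, B = μ₀IR² / [2(R²+z²)^(3/2)].
R² + z² = (0.0233)² + (0.0416)² = 0.002273 m², and (R²+z²)^(3/2) = 1.08×10⁻⁴ m³.
B = (4π×10⁻⁷ × 1.36 × 0.0005429) / (2 × 1.08×10⁻⁴) = 4.28×10⁻⁶ T.

B ≈ 4.28 μT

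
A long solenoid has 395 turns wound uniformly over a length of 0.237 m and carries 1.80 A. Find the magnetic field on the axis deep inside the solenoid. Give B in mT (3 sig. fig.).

B ≈ 3.77 mT

Inside a long solenoid, B = μ₀nI with n = 1667 turns/m.
B = 4π×10⁻⁷ × 1667 × 1.80 = 3.77×10⁻³ T.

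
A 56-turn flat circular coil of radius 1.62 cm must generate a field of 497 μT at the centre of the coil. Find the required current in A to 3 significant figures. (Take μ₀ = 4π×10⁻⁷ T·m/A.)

For an N-turn coil, B = Nμ₀I/(2R) with R = 0.0162 m, so I = 2RB/(Nμ₀) = 2 × 0.0162 × 4.97×10⁻⁴ / (56 × 4π×10⁻⁷) = 0.229 A.

I ≈ 0.229 A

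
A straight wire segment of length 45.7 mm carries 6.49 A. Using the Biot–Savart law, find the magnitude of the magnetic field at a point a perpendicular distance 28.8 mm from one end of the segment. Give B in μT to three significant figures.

B ≈ 19.1 μT

For a finite straight segment, B = (μ₀I/4πd)(sinθ₁ + sinθ₂), where θ₁, θ₂ are the angles from the perpendicular to each end.
The perpendicular foot is at one end, so the two end-offsets along the wire are 0 and L = 0.0457 m.
sinθ₁ = 0/√(0²+0.0288²) = 0.0000; sinθ₂ = 0.0457/√(0.0457²+0.0288²) = 0.8460.
B = (4π×10⁻⁷ × 6.49) / (4π × 0.0288) × (0.0000 + 0.8460) = 1.91×10⁻⁵ T.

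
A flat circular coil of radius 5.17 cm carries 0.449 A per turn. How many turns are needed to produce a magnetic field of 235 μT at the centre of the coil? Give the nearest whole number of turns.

For an N-turn coil, B = Nμ₀I/(2R). A single turn gives B₁ = 5.46×10⁻⁶ T with R = 0.0517 m.
N = B/B₁ = 2.35×10⁻⁴ / 5.46×10⁻⁶ = 43.07.

N = 43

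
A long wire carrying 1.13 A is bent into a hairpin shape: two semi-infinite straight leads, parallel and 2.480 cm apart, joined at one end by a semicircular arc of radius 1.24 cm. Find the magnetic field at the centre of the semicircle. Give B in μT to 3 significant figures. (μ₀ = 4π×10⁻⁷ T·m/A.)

The semicircular arc contributes B_arc = μ₀I·π/(4πR) = μ₀I/(4R) = 2.86×10⁻⁵ T.
Each semi-infinite lead is at perpendicular distance R = 0.0124 m from the centre, with the perpendicular foot at its near end, so it contributes μ₀I/(4πR); both point the same way, together 1.82×10⁻⁵ T.
Arc and leads all point the same direction: B = 2.86×10⁻⁵ + 1.82×10⁻⁵ = 4.69×10⁻⁵ T.

B ≈ 46.9 μT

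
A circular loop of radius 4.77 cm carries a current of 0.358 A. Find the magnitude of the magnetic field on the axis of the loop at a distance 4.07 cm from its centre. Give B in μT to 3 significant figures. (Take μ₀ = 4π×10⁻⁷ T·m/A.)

On the axis of a circular loop, B = μ₀IR² / [2(R²+z²)^(3/2)].
R² + z² = (0.0477)² + (0.0407)² = 0.003932 m², and (R²+z²)^(3/2) = 2.47×10⁻⁴ m³.
B = (4π×10⁻⁷ × 0.358 × 0.002275) / (2 × 2.47×10⁻⁴) = 2.08×10⁻⁶ T.

B ≈ 2.08 μT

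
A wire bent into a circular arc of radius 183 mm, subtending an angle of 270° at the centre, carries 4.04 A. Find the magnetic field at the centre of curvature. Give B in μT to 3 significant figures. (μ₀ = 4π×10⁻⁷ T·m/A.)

B ≈ 10.4 μT

The Biot–Savart field of a circular arc at its centre is B = μ₀Iφ/(4πR), with φ = 4.712 rad.
B = (4π×10⁻⁷ × 4.04 × 4.712) / (4π × 0.183) = 1.04×10⁻⁵ T.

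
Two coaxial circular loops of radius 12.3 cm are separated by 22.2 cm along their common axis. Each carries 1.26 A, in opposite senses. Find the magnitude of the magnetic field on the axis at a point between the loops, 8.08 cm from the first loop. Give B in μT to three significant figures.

B ≈ 1.93 μT

Each loop contributes B = μ₀IR²/[2(R²+z²)^(3/2)] on the axis, with z measured from that loop.
Loop 1 (z = 0.0808 m): B₁ = 3.76×10⁻⁶ T. Loop 2 (z = 0.1412 m): B₂ = 1.82×10⁻⁶ T.
The fields oppose: B = |B₁ − B₂| = 1.93×10⁻⁶ T.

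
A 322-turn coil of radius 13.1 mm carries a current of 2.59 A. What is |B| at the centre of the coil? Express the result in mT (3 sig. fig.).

B ≈ 40.0 mT

For an N-turn flat coil, B = Nμ₀I/(2R) with R = 0.0131 m.
B = 322 × 1.24×10⁻⁴ T = 4.00×10⁻² T.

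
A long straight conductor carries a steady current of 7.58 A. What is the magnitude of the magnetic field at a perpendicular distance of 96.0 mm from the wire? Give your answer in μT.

For an infinitely long straight wire, B = μ₀I/(2πd).
B = (4π×10⁻⁷ × 7.58) / (2π × 0.096) = 1.58×10⁻⁵ T.

B ≈ 15.8 μT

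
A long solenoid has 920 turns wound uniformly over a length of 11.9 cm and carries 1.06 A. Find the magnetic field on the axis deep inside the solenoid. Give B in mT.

Inside a long solenoid, B = μ₀nI with n = 7731 turns/m.
B = 4π×10⁻⁷ × 7731 × 1.06 = 1.03×10⁻² T.

B ≈ 10.3 mT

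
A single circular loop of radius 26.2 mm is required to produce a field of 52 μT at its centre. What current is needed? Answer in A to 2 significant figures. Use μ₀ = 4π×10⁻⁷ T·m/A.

At the centre of a circular loop B = μ₀I/(2R), so I = 2RB/μ₀.
With R = 0.0262 m, I = 2 × 0.0262 × 5.20×10⁻⁵ / (4π×10⁻⁷) = 2.17 A.

I ≈ 2.2 A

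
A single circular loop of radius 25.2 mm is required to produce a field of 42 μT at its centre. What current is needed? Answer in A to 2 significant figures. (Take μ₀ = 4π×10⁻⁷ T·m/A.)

At the centre of a circular loop B = μ₀I/(2R), so I = 2RB/μ₀.
With R = 0.0252 m, I = 2 × 0.0252 × 4.20×10⁻⁵ / (4π×10⁻⁷) = 1.68 A.

I ≈ 1.7 A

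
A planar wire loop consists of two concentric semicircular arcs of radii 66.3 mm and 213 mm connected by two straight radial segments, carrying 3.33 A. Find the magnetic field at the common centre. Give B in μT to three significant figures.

B ≈ 10.9 μT

The radial connectors point toward the centre, so dl × r̂ = 0 and they contribute nothing.
Each semicircle gives μ₀I/(4R): inner arc 1.58×10⁻⁵ T, outer arc 4.91×10⁻⁶ T.
The two arcs carry current in opposite angular senses, so their fields oppose: B = |1.58×10⁻⁵ − 4.91×10⁻⁶| = 1.09×10⁻⁵ T.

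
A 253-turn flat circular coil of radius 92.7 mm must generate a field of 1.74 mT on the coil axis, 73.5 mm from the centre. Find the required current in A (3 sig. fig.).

I ≈ 2.11 A

For an N-turn coil, B = Nμ₀IR²/[2(R²+z²)^(3/2)] with R = 0.0927 m, z = 0.0735 m, so I = 2B(R²+z²)^(3/2)/(Nμ₀R²) = 2 × 1.74×10⁻³ × 1.66×10⁻³ / (253 × 4π×10⁻⁷ × 0.008593) = 2.11 A.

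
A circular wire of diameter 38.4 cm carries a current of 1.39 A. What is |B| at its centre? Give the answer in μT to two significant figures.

At the centre of a circular loop the Biot–Savart law gives B = μ₀I/(2R) (so R = 0.192 m).
B = (4π×10⁻⁷ × 1.39) / (2 × 0.192) = 4.55×10⁻⁶ T.

B ≈ 4.5 μT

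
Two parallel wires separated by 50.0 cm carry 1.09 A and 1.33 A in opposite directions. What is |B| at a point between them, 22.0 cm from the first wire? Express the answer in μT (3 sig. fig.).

B ≈ 1.94 μT

Each long wire gives B = μ₀I/(2πd). Distances are d₁ = 0.22 m and d₂ = 0.28 m.
B₁ = 9.91×10⁻⁷ T, B₂ = 9.50×10⁻⁷ T.
Between antiparallel currents both contributions point the same way, so they add. B = B₁ + B₂ = 9.91×10⁻⁷ + 9.50×10⁻⁷ = 1.94×10⁻⁶ T.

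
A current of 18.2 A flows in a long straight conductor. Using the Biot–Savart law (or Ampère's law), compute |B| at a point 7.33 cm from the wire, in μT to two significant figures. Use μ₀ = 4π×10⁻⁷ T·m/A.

For an infinitely long straight wire, B = μ₀I/(2πd).
B = (4π×10⁻⁷ × 18.2) / (2π × 0.0733) = 4.97×10⁻⁵ T.

B ≈ 50 μT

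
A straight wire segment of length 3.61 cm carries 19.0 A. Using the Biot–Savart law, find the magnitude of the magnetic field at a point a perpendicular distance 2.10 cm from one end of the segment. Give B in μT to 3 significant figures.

B ≈ 78.2 μT

For a finite straight segment, B = (μ₀I/4πd)(sinθ₁ + sinθ₂), where θ₁, θ₂ are the angles from the perpendicular to each end.
The perpendicular foot is at one end, so the two end-offsets along the wire are 0 and L = 0.0361 m.
sinθ₁ = 0/√(0²+0.021²) = 0.0000; sinθ₂ = 0.0361/√(0.0361²+0.021²) = 0.8644.
B = (4π×10⁻⁷ × 19.0) / (4π × 0.021) × (0.0000 + 0.8644) = 7.82×10⁻⁵ T.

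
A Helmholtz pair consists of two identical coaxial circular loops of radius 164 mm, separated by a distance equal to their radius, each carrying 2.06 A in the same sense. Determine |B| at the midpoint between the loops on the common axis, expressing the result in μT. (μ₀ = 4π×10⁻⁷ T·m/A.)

Each loop contributes B = μ₀IR²/[2(R²+z²)^(3/2)] on the axis, with z measured from that loop.
Loop 1 (z = 0.082 m): B₁ = 5.65×10⁻⁶ T. Loop 2 (z = 0.082 m): B₂ = 5.65×10⁻⁶ T.
The fields add: B = B₁ + B₂ = 1.13×10⁻⁵ T.

B ≈ 11.3 μT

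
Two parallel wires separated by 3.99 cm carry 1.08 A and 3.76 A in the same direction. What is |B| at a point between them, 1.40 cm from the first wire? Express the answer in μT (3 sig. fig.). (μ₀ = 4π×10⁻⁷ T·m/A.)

B ≈ 13.6 μT

Each long wire gives B = μ₀I/(2πd). Distances are d₁ = 0.014 m and d₂ = 0.0259 m.
B₁ = 1.54×10⁻⁵ T, B₂ = 2.90×10⁻⁵ T.
Between parallel currents the two contributions point in opposite directions, so they subtract. B = |B₁ − B₂| = |1.54×10⁻⁵ − 2.90×10⁻⁵| = 1.36×10⁻⁵ T.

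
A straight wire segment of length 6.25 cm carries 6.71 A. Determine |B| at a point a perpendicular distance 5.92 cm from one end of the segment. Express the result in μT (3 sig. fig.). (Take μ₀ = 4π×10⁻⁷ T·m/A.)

B ≈ 8.23 μT

For a finite straight segment, B = (μ₀I/4πd)(sinθ₁ + sinθ₂), where θ₁, θ₂ are the angles from the perpendicular to each end.
The perpendicular foot is at one end, so the two end-offsets along the wire are 0 and L = 0.0625 m.
sinθ₁ = 0/√(0²+0.0592²) = 0.0000; sinθ₂ = 0.0625/√(0.0625²+0.0592²) = 0.7260.
B = (4π×10⁻⁷ × 6.71) / (4π × 0.0592) × (0.0000 + 0.7260) = 8.23×10⁻⁶ T.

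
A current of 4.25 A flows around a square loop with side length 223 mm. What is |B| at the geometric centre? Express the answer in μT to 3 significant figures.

B ≈ 21.6 μT

Each side is a finite straight segment at perpendicular distance d = a/(2 tan(π/4)) = 0.1115 m from the centre, with end-angles ±π/4.
One side contributes B₁ = (μ₀I/4πd)·2 sin(π/4) = 5.39×10⁻⁶ T.
All 4 sides add in the same direction: B = 4 × 5.39×10⁻⁶ = 2.16×10⁻⁵ T.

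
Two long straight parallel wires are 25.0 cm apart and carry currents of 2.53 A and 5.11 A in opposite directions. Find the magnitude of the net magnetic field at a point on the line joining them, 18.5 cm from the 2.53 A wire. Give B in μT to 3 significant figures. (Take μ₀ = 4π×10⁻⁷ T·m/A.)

Each long wire gives B = μ₀I/(2πd). Distances are d₁ = 0.185 m and d₂ = 0.065 m.
B₁ = 2.74×10⁻⁶ T, B₂ = 1.57×10⁻⁵ T.
Between antiparallel currents both contributions point the same way, so they add. B = B₁ + B₂ = 2.74×10⁻⁶ + 1.57×10⁻⁵ = 1.85×10⁻⁵ T.

B ≈ 18.5 μT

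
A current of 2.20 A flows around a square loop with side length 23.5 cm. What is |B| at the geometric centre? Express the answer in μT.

Each side is a finite straight segment at perpendicular distance d = a/(2 tan(π/4)) = 0.1175 m from the centre, with end-angles ±π/4.
One side contributes B₁ = (μ₀I/4πd)·2 sin(π/4) = 2.65×10⁻⁶ T.
All 4 sides add in the same direction: B = 4 × 2.65×10⁻⁶ = 1.06×10⁻⁵ T.

B ≈ 10.6 μT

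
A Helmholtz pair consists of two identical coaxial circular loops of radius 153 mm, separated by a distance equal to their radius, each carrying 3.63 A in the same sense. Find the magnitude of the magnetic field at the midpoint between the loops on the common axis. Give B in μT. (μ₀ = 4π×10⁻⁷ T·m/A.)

B ≈ 21.3 μT

Each loop contributes B = μ₀IR²/[2(R²+z²)^(3/2)] on the axis, with z measured from that loop.
Loop 1 (z = 0.0765 m): B₁ = 1.07×10⁻⁵ T. Loop 2 (z = 0.0765 m): B₂ = 1.07×10⁻⁵ T.
The fields add: B = B₁ + B₂ = 2.13×10⁻⁵ T.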